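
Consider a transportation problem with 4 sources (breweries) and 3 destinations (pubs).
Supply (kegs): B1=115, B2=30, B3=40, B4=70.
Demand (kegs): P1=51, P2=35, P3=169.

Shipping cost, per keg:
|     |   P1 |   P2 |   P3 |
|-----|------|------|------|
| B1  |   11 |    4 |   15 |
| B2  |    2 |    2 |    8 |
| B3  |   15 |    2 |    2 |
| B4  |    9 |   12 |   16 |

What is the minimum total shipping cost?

Optimal allocation:
  B1 to P2: 35 × 4 = 140
  B1 to P3: 80 × 15 = 1200
  B2 to P3: 30 × 8 = 240
  B3 to P3: 40 × 2 = 80
  B4 to P1: 51 × 9 = 459
  B4 to P3: 19 × 16 = 304
Total = 140 + 1200 + 240 + 80 + 459 + 304 = 2423.
(Supply check: B1 ships 115; B2 ships 30; B3 ships 40; B4 ships 70.)

2423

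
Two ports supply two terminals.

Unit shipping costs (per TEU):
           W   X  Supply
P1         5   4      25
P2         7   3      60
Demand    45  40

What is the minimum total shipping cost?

Optimal allocation:
  P1 to W: 25 × 5 = 125
  P2 to W: 20 × 7 = 140
  P2 to X: 40 × 3 = 120
Total = 125 + 140 + 120 = 385.
(Supply check: P1 ships 25; P2 ships 60.)

385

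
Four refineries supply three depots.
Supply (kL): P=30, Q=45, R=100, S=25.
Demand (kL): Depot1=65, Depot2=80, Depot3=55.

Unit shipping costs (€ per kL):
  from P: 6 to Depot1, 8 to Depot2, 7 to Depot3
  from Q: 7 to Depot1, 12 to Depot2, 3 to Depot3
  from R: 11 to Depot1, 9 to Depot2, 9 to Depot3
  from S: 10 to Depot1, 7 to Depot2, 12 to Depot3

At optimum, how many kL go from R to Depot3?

10

The minimum-cost plan:
  P->Depot1: 30 × €6 = €180
  Q->Depot3: 45 × €3 = €135
  R->Depot1: 35 × €11 = €385
  R->Depot2: 55 × €9 = €495
  R->Depot3: 10 × €9 = €90
  S->Depot2: 25 × €7 = €175
Total cost = €1460.
So R→Depot3 carries 10 kL.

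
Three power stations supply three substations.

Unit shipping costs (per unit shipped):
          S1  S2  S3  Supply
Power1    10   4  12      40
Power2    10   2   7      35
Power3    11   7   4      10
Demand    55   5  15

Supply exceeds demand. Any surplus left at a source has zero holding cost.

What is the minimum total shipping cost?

635

An optimal shipping plan:
  Power1–S1: 30 × 10 = 300
  Power2–S1: 25 × 10 = 250
  Power2–S2: 5 × 2 = 10
  Power2–S3: 5 × 7 = 35
  Power3–S3: 10 × 4 = 40
Total = 300 + 250 + 10 + 35 + 40 = 635.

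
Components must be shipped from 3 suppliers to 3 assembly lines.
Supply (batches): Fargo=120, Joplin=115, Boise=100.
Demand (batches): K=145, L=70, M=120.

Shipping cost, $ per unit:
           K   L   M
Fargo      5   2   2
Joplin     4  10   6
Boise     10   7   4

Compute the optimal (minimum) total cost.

1190

A cheapest plan:
  Fargo to K: 30 × $5 = $150
  Fargo to L: 70 × $2 = $140
  Fargo to M: 20 × $2 = $40
  Joplin to K: 115 × $4 = $460
  Boise to M: 100 × $4 = $400
Total = 150 + 140 + 40 + 460 + 400 = $1190.
(Supply check: Fargo ships 120; Joplin ships 115; Boise ships 100.)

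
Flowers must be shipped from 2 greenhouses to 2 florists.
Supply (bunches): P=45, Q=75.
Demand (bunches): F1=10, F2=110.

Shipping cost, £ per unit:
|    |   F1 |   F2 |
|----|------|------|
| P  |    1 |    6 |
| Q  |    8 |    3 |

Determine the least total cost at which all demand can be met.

Optimal allocation:
  P–F1: 10 × £1 = £10
  P–F2: 35 × £6 = £210
  Q–F2: 75 × £3 = £225
Total = 10 + 210 + 225 = £445.

445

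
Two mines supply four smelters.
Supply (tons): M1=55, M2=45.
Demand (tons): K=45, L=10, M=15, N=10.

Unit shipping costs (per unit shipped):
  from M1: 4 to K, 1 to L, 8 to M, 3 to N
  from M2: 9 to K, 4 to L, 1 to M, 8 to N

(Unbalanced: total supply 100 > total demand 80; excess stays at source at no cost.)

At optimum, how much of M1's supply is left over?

Minimum-cost shipments:
  M1–K: 45 tons
  M1–N: 10 tons
  M2–L: 10 tons
  M2–M: 15 tons
Total cost = 265.
M1 ships 55 of its 55, leaving 0.

0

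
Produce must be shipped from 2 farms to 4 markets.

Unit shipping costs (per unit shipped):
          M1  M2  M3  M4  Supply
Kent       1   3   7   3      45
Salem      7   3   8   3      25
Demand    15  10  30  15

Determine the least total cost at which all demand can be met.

300

An optimal shipping plan:
  Kent->M1: 15 × 1 = 15
  Kent->M3: 30 × 7 = 210
  Salem->M2: 10 × 3 = 30
  Salem->M4: 15 × 3 = 45
Total = 15 + 210 + 30 + 45 = 300.
(Supply check: Kent ships 45; Salem ships 25.)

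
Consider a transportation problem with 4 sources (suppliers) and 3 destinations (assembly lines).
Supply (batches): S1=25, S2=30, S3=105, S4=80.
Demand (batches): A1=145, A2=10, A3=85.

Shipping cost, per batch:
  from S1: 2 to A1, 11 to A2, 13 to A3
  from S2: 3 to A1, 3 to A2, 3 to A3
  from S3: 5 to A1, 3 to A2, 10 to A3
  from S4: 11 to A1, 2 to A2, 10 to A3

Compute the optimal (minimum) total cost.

One minimum-cost allocation:
  S1→A1: 25 × 2 = 50
  S2→A1: 15 × 3 = 45
  S2→A3: 15 × 3 = 45
  S3→A1: 105 × 5 = 525
  S4→A2: 10 × 2 = 20
  S4→A3: 70 × 10 = 700
Total = 50 + 45 + 45 + 525 + 20 + 700 = 1385.
(Supply check: S1 ships 25; S2 ships 30; S3 ships 105; S4 ships 80.)

1385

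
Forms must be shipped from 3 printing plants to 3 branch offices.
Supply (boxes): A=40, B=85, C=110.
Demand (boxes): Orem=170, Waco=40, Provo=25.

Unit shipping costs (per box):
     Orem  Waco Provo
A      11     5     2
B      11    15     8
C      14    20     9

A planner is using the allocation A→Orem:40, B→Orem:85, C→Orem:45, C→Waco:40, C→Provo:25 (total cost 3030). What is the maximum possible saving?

480

Current plan cost = 40·11 + 85·11 + 45·14 + 40·20 + 25·9 = 3030.
Optimal plan:
  A–Waco: 40 × 5 = 200
  B–Orem: 85 × 11 = 935
  C–Orem: 85 × 14 = 1190
  C–Provo: 25 × 9 = 225
Optimal cost = 2550.
Saving = 3030 − 2550 = 480.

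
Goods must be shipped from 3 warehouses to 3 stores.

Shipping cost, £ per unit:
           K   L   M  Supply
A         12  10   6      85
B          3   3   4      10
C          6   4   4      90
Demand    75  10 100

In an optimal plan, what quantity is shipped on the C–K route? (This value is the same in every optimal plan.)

65

Optimal shipments:
  A to M: 85 × £6 = £510
  B to K: 10 × £3 = £30
  C to K: 65 × £6 = £390
  C to L: 10 × £4 = £40
  C to M: 15 × £4 = £60
Total cost = £1030.
So C→K carries 65 units.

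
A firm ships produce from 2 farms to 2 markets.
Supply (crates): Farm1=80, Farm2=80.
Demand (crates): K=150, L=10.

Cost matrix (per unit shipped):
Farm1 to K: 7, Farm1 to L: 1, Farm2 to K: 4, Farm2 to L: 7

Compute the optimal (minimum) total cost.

An optimal shipping plan:
  Farm1 to K: 70 × 7 = 490
  Farm1 to L: 10 × 1 = 10
  Farm2 to K: 80 × 4 = 320
Total = 490 + 10 + 320 = 820.

820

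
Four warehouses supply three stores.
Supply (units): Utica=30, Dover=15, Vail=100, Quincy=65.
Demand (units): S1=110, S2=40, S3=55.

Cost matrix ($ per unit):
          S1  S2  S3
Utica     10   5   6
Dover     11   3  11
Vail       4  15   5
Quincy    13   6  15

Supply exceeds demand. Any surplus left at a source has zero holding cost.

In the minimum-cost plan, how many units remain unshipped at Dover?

Minimum-cost shipments:
  Utica to S3: 30 × $6 = $180
  Dover to S2: 15 × $3 = $45
  Vail to S1: 75 × $4 = $300
  Vail to S3: 25 × $5 = $125
  Quincy to S1: 35 × $13 = $455
  Quincy to S2: 25 × $6 = $150
Total cost = $1255.
Dover ships 15 of its 15, leaving 0.

0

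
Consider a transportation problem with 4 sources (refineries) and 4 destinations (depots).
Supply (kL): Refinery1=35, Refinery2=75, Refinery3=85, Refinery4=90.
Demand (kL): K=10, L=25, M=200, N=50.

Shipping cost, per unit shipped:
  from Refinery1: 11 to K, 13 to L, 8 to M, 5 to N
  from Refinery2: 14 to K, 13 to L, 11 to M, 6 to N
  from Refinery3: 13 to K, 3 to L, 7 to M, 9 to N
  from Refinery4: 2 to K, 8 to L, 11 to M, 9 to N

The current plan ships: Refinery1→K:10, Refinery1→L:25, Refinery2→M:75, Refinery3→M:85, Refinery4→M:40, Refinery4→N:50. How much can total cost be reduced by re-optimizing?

Current plan cost = 10·11 + 25·13 + 75·11 + 85·7 + 40·11 + 50·9 = 2745.
Optimal plan:
  Refinery1–M: 35 × 8 = 280
  Refinery2–M: 25 × 11 = 275
  Refinery2–N: 50 × 6 = 300
  Refinery3–L: 25 × 3 = 75
  Refinery3–M: 60 × 7 = 420
  Refinery4–K: 10 × 2 = 20
  Refinery4–M: 80 × 11 = 880
Optimal cost = 2250.
Saving = 2745 − 2250 = 495.

495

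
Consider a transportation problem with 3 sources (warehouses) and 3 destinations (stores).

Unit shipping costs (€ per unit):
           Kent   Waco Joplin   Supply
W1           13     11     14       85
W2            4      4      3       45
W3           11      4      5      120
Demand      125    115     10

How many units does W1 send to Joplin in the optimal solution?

0

The minimum-cost plan:
  W1->Kent: 80 × €13 = €1040
  W1->Waco: 5 × €11 = €55
  W2->Kent: 45 × €4 = €180
  W3->Waco: 110 × €4 = €440
  W3->Joplin: 10 × €5 = €50
Total cost = €1765.
The route W1→Joplin is not used.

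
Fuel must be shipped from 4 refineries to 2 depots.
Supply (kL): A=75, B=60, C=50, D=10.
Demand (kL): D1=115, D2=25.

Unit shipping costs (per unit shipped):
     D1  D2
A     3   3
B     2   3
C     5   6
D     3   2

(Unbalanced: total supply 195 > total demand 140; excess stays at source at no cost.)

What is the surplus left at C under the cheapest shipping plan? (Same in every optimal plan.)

An optimal plan:
  A→D1: 55 × 3 = 165
  A→D2: 15 × 3 = 45
  B→D1: 60 × 2 = 120
  D→D2: 10 × 2 = 20
Total cost = 350.
C ships 0 of its 50, leaving 50.

50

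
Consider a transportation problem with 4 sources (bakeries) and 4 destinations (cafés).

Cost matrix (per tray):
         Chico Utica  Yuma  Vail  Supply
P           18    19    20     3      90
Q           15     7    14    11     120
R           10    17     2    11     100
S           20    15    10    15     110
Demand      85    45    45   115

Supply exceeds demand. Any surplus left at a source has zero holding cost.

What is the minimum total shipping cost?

1950

A cheapest plan:
  P to Vail: 90 trays
  Q to Chico: 30 trays
  Q to Utica: 45 trays
  Q to Vail: 25 trays
  R to Chico: 55 trays
  R to Yuma: 45 trays
Total cost = 1950.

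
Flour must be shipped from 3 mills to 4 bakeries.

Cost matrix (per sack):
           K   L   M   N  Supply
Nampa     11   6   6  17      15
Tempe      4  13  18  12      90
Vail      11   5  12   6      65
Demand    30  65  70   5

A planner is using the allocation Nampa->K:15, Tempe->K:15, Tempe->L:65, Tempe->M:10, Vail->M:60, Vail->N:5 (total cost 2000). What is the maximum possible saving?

Current plan cost = 15·11 + 15·4 + 65·13 + 10·18 + 60·12 + 5·6 = 2000.
Optimal plan:
  Nampa–M: 15 × 6 = 90
  Tempe–K: 30 × 4 = 120
  Tempe–M: 55 × 18 = 990
  Tempe–N: 5 × 12 = 60
  Vail–L: 65 × 5 = 325
Optimal cost = 1585.
Saving = 2000 − 1585 = 415.

415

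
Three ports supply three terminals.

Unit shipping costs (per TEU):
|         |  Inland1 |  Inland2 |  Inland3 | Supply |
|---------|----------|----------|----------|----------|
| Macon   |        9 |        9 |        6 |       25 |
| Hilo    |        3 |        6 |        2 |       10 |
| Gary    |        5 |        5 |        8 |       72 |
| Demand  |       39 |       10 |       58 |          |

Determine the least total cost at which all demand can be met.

Optimal allocation:
  Macon->Inland3: 25 TEU
  Hilo->Inland3: 10 TEU
  Gary->Inland1: 39 TEU
  Gary->Inland2: 10 TEU
  Gary->Inland3: 23 TEU
Total cost = 599.
(Supply check: Macon ships 25; Hilo ships 10; Gary ships 72.)

599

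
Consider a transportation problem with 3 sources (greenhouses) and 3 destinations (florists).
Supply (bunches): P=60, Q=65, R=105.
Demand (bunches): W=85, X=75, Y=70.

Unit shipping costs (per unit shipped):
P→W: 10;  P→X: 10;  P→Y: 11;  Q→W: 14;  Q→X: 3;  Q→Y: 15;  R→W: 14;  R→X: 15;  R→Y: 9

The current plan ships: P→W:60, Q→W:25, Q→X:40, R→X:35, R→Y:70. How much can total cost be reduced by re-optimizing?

310

Current plan cost = 60·10 + 25·14 + 40·3 + 35·15 + 70·9 = 2225.
Optimal plan:
  P→W: 50 × 10 = 500
  P→X: 10 × 10 = 100
  Q→X: 65 × 3 = 195
  R→W: 35 × 14 = 490
  R→Y: 70 × 9 = 630
Optimal cost = 1915.
Saving = 2225 − 1915 = 310.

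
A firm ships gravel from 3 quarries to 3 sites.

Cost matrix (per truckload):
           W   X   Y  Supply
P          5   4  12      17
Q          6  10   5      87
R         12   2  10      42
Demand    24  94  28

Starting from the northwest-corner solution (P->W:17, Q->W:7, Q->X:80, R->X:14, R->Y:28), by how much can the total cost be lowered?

Current plan cost = 17·5 + 7·6 + 80·10 + 14·2 + 28·10 = 1235.
Optimal plan:
  P->X: 17 truckloads
  Q->W: 24 truckloads
  Q->X: 35 truckloads
  Q->Y: 28 truckloads
  R->X: 42 truckloads
Optimal cost = 786.
Saving = 1235 − 786 = 449.

449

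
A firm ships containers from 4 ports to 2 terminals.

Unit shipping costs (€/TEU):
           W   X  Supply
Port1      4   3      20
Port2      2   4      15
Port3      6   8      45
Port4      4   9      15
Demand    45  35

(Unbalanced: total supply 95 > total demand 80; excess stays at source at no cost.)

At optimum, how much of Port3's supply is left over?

Minimum-cost shipments:
  Port1–X: 20 × €3 = €60
  Port2–X: 15 × €4 = €60
  Port3–W: 30 × €6 = €180
  Port4–W: 15 × €4 = €60
Total cost = €360.
Port3 ships 30 of its 45, leaving 15.

15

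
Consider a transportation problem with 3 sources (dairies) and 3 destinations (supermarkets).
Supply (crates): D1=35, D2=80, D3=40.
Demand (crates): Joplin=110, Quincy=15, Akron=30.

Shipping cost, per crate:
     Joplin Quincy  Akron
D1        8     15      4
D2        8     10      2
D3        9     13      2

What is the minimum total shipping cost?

1100

Optimal allocation:
  D1 to Joplin: 35 × 8 = 280
  D2 to Joplin: 65 × 8 = 520
  D2 to Quincy: 15 × 10 = 150
  D3 to Joplin: 10 × 9 = 90
  D3 to Akron: 30 × 2 = 60
Total = 280 + 520 + 150 + 90 + 60 = 1100.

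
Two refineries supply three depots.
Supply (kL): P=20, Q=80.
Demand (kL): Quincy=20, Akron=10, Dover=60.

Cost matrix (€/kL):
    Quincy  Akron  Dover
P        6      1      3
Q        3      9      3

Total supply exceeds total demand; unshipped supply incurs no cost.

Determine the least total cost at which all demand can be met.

One minimum-cost allocation:
  P to Akron: 10 kL
  Q to Quincy: 20 kL
  Q to Dover: 60 kL
Total cost = €250.
(Supply check: P ships 10; Q ships 80.)

250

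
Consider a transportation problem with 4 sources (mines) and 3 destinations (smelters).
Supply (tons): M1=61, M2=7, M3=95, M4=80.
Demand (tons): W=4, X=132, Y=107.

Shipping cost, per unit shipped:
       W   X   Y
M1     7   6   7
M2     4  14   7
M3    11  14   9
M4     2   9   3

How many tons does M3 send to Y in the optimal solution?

24

The minimum-cost plan:
  M1–X: 61 tons
  M2–W: 4 tons
  M2–Y: 3 tons
  M3–X: 71 tons
  M3–Y: 24 tons
  M4–Y: 80 tons
Total cost = 1853.
So M3→Y carries 24 tons.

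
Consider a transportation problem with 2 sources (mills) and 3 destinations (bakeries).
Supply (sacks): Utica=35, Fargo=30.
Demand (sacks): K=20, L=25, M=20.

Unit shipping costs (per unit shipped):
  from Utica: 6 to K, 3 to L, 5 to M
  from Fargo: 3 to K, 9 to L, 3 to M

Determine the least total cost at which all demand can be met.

An optimal shipping plan:
  Utica->L: 25 × 3 = 75
  Utica->M: 10 × 5 = 50
  Fargo->K: 20 × 3 = 60
  Fargo->M: 10 × 3 = 30
Total = 75 + 50 + 60 + 30 = 215.

215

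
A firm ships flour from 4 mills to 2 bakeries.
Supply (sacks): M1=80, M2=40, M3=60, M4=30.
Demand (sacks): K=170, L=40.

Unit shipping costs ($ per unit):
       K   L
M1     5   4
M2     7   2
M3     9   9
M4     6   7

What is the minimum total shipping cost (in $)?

One minimum-cost allocation:
  M1–K: 80 × $5 = $400
  M2–L: 40 × $2 = $80
  M3–K: 60 × $9 = $540
  M4–K: 30 × $6 = $180
Total = 400 + 80 + 540 + 180 = $1200.

1200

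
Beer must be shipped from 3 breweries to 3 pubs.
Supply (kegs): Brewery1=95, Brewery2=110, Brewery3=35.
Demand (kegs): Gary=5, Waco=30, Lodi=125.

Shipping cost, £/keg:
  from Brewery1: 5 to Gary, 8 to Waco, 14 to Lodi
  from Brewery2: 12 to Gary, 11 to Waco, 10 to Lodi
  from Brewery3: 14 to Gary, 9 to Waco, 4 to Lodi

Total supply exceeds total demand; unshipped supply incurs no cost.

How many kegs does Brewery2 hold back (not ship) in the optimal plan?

20

An optimal plan:
  Brewery1->Gary: 5 × £5 = £25
  Brewery1->Waco: 30 × £8 = £240
  Brewery2->Lodi: 90 × £10 = £900
  Brewery3->Lodi: 35 × £4 = £140
Total cost = £1305.
Brewery2 ships 90 of its 110, leaving 20.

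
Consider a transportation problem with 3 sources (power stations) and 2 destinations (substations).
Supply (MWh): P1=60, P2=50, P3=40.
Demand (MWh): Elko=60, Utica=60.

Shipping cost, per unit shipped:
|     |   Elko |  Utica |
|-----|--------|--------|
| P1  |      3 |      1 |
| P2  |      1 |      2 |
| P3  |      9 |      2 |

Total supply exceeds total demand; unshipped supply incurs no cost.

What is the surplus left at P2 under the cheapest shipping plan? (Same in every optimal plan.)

0

Minimum-cost shipments:
  P1 to Elko: 10 × 3 = 30
  P1 to Utica: 50 × 1 = 50
  P2 to Elko: 50 × 1 = 50
  P3 to Utica: 10 × 2 = 20
Total cost = 150.
P2 ships 50 of its 50, leaving 0.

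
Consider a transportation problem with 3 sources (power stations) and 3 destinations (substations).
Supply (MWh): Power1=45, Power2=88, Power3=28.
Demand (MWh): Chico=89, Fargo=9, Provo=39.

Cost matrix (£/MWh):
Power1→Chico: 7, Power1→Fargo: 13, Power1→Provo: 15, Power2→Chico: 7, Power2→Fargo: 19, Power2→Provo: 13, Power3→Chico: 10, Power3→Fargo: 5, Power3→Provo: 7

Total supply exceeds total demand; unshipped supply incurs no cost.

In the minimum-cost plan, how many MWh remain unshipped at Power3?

Minimum-cost shipments:
  Power1->Chico: 21 × £7 = £147
  Power2->Chico: 68 × £7 = £476
  Power2->Provo: 20 × £13 = £260
  Power3->Fargo: 9 × £5 = £45
  Power3->Provo: 19 × £7 = £133
Total cost = £1061.
Power3 ships 28 of its 28, leaving 0.

0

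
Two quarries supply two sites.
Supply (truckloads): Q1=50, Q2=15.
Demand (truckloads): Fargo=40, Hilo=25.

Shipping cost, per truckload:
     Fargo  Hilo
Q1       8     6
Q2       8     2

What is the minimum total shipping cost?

410

One minimum-cost allocation:
  Q1–Fargo: 40 × 8 = 320
  Q1–Hilo: 10 × 6 = 60
  Q2–Hilo: 15 × 2 = 30
Total = 320 + 60 + 30 = 410.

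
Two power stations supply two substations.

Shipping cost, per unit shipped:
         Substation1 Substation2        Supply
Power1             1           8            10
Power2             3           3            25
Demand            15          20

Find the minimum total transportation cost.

An optimal shipping plan:
  Power1->Substation1: 10 MWh
  Power2->Substation1: 5 MWh
  Power2->Substation2: 20 MWh
Total cost = 85.

85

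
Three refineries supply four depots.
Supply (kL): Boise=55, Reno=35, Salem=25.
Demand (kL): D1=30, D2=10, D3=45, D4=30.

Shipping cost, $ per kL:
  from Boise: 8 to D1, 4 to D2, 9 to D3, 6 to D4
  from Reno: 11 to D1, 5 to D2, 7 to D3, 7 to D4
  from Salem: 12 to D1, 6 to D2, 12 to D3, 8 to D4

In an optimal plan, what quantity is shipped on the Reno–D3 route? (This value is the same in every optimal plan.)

Solving gives:
  Boise–D1: 30 kL
  Boise–D2: 10 kL
  Boise–D3: 10 kL
  Boise–D4: 5 kL
  Reno–D3: 35 kL
  Salem–D4: 25 kL
Total cost = $845.
So Reno→D3 carries 35 kL.

35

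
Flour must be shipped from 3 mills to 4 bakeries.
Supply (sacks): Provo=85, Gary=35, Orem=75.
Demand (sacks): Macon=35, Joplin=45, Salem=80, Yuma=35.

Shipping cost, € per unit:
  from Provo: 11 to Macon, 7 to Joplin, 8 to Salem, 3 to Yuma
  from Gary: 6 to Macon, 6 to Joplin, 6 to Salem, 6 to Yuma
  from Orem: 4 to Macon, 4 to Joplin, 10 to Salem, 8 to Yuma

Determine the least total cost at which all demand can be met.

1010

One minimum-cost allocation:
  Provo->Joplin: 5 × €7 = €35
  Provo->Salem: 45 × €8 = €360
  Provo->Yuma: 35 × €3 = €105
  Gary->Salem: 35 × €6 = €210
  Orem->Macon: 35 × €4 = €140
  Orem->Joplin: 40 × €4 = €160
Total = 35 + 360 + 105 + 210 + 140 + 160 = €1010.
(Supply check: Provo ships 85; Gary ships 35; Orem ships 75.)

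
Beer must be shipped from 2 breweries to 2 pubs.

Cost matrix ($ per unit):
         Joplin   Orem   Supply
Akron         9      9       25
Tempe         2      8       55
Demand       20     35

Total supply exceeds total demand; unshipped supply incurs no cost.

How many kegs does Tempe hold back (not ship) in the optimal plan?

0

Minimum-cost shipments:
  Tempe–Joplin: 20 kegs
  Tempe–Orem: 35 kegs
Total cost = $320.
Tempe ships 55 of its 55, leaving 0.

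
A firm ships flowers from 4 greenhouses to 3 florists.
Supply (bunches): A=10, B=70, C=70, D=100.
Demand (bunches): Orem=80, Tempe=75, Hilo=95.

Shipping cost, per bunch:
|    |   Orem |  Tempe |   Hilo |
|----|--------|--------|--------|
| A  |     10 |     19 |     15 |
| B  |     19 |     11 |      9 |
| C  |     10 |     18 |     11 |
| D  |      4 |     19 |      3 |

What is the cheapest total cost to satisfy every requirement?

1915

A cheapest plan:
  A→Orem: 10 × 10 = 100
  B→Tempe: 70 × 11 = 770
  C→Orem: 65 × 10 = 650
  C→Tempe: 5 × 18 = 90
  D→Orem: 5 × 4 = 20
  D→Hilo: 95 × 3 = 285
Total = 100 + 770 + 650 + 90 + 20 + 285 = 1915.
(Supply check: A ships 10; B ships 70; C ships 70; D ships 100.)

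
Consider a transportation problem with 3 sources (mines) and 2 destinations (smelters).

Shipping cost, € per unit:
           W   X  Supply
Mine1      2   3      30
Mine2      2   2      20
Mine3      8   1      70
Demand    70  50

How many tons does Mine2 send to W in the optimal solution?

20

Optimal shipments:
  Mine1->W: 30 tons
  Mine2->W: 20 tons
  Mine3->W: 20 tons
  Mine3->X: 50 tons
Total cost = €310.
So Mine2→W carries 20 tons.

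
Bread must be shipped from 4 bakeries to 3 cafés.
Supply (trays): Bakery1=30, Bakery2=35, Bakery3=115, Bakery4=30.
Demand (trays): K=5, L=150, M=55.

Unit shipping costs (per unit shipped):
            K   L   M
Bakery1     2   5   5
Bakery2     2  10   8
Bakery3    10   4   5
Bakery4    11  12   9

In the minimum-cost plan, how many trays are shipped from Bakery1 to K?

0

The minimum-cost plan:
  Bakery1–L: 30 trays
  Bakery2–K: 5 trays
  Bakery2–L: 5 trays
  Bakery2–M: 25 trays
  Bakery3–L: 115 trays
  Bakery4–M: 30 trays
Total cost = 1140.
The route Bakery1→K is not used.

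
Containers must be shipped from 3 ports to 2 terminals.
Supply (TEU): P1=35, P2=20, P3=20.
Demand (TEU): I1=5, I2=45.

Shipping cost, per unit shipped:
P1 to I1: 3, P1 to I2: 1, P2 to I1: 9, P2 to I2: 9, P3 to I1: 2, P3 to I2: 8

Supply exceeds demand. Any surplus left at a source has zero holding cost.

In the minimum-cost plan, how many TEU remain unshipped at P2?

Minimum-cost shipments:
  P1–I2: 35 × 1 = 35
  P3–I1: 5 × 2 = 10
  P3–I2: 10 × 8 = 80
Total cost = 125.
P2 ships 0 of its 20, leaving 20.

20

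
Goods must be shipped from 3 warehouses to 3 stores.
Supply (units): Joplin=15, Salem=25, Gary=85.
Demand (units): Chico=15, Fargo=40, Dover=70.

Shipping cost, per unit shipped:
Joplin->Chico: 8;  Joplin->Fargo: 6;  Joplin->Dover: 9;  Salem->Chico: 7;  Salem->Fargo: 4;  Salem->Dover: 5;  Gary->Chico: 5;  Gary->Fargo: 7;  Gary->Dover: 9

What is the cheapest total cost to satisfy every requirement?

870

One minimum-cost allocation:
  Joplin–Fargo: 15 units
  Salem–Dover: 25 units
  Gary–Chico: 15 units
  Gary–Fargo: 25 units
  Gary–Dover: 45 units
Total cost = 870.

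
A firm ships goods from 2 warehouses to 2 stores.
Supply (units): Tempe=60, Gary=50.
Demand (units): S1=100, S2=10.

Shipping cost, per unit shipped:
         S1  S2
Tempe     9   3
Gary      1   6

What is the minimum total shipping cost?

Optimal allocation:
  Tempe–S1: 50 × 9 = 450
  Tempe–S2: 10 × 3 = 30
  Gary–S1: 50 × 1 = 50
Total = 450 + 30 + 50 = 530.
(Supply check: Tempe ships 60; Gary ships 50.)

530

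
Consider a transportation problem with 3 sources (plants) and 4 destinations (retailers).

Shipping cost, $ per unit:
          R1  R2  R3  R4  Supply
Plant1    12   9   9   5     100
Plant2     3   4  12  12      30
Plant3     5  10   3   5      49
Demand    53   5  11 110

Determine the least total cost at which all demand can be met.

818

Optimal allocation:
  Plant1 to R4: 100 × $5 = $500
  Plant2 to R1: 25 × $3 = $75
  Plant2 to R2: 5 × $4 = $20
  Plant3 to R1: 28 × $5 = $140
  Plant3 to R3: 11 × $3 = $33
  Plant3 to R4: 10 × $5 = $50
Total = 500 + 75 + 20 + 140 + 33 + 50 = $818.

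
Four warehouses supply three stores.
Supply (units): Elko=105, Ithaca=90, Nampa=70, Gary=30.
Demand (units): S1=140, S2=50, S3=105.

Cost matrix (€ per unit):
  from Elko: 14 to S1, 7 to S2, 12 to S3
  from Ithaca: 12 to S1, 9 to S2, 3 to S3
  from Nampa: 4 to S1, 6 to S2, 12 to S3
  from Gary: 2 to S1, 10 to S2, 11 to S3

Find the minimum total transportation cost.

Optimal allocation:
  Elko→S1: 40 × €14 = €560
  Elko→S2: 50 × €7 = €350
  Elko→S3: 15 × €12 = €180
  Ithaca→S3: 90 × €3 = €270
  Nampa→S1: 70 × €4 = €280
  Gary→S1: 30 × €2 = €60
Total = 560 + 350 + 180 + 270 + 280 + 60 = €1700.
(Supply check: Elko ships 105; Ithaca ships 90; Nampa ships 70; Gary ships 30.)

1700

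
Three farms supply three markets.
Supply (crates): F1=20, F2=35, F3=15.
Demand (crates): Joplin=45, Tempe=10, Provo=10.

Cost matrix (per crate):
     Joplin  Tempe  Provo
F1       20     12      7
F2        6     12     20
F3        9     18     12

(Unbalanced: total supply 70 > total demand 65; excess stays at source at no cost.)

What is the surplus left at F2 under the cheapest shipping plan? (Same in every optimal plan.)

Minimum-cost shipments:
  F1–Tempe: 10 × 12 = 120
  F1–Provo: 10 × 7 = 70
  F2–Joplin: 35 × 6 = 210
  F3–Joplin: 10 × 9 = 90
Total cost = 490.
F2 ships 35 of its 35, leaving 0.

0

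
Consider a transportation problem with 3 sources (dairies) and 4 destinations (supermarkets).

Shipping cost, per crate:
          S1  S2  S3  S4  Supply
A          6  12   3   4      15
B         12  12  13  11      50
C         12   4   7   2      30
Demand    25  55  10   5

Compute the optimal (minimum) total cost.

770

One minimum-cost allocation:
  A–S3: 10 × 3 = 30
  A–S4: 5 × 4 = 20
  B–S1: 25 × 12 = 300
  B–S2: 25 × 12 = 300
  C–S2: 30 × 4 = 120
Total = 30 + 20 + 300 + 300 + 120 = 770.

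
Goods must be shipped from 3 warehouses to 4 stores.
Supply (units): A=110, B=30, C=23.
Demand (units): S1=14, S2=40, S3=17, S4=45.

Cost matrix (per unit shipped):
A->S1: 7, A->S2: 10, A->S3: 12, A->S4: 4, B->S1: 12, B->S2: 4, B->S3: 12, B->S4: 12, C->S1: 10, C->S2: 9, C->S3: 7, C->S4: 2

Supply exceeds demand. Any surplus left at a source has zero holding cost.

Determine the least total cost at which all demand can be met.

One minimum-cost allocation:
  A to S1: 14 × 7 = 98
  A to S2: 10 × 10 = 100
  A to S4: 39 × 4 = 156
  B to S2: 30 × 4 = 120
  C to S3: 17 × 7 = 119
  C to S4: 6 × 2 = 12
Total = 98 + 100 + 156 + 120 + 119 + 12 = 605.

605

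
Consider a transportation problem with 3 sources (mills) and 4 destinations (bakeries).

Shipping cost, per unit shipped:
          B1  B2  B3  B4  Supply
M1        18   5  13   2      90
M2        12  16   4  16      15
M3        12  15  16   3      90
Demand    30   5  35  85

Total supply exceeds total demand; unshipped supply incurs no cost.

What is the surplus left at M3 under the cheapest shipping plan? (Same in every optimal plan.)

40

Minimum-cost shipments:
  M1–B2: 5 sacks
  M1–B3: 20 sacks
  M1–B4: 65 sacks
  M2–B3: 15 sacks
  M3–B1: 30 sacks
  M3–B4: 20 sacks
Total cost = 895.
M3 ships 50 of its 90, leaving 40.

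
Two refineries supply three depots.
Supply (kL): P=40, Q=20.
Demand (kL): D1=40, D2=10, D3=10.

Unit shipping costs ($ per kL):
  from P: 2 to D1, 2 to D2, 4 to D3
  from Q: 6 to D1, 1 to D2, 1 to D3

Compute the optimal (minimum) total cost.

Optimal allocation:
  P→D1: 40 × $2 = $80
  Q→D2: 10 × $1 = $10
  Q→D3: 10 × $1 = $10
Total = 80 + 10 + 10 = $100.

100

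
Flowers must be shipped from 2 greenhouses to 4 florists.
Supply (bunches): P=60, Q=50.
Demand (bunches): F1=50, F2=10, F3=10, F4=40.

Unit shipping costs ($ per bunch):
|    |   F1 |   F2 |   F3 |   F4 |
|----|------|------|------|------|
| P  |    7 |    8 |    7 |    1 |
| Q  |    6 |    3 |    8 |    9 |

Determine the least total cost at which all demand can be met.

One minimum-cost allocation:
  P→F1: 10 bunches
  P→F3: 10 bunches
  P→F4: 40 bunches
  Q→F1: 40 bunches
  Q→F2: 10 bunches
Total cost = $450.
(Supply check: P ships 60; Q ships 50.)

450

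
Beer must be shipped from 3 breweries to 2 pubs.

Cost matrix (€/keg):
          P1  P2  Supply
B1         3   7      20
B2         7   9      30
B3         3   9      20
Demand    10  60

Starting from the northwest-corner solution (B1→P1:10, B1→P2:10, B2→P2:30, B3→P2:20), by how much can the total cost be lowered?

20

Current plan cost = 10·3 + 10·7 + 30·9 + 20·9 = €550.
Optimal plan:
  B1→P2: 20 × €7 = €140
  B2→P2: 30 × €9 = €270
  B3→P1: 10 × €3 = €30
  B3→P2: 10 × €9 = €90
Optimal cost = €530.
Saving = 550 − 530 = €20.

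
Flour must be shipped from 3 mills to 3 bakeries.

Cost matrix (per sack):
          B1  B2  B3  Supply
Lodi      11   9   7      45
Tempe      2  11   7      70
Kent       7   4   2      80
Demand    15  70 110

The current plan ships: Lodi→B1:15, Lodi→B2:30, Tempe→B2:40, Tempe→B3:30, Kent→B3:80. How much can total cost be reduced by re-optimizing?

215

Current plan cost = 15·11 + 30·9 + 40·11 + 30·7 + 80·2 = 1245.
Optimal plan:
  Lodi–B2: 45 × 9 = 405
  Tempe–B1: 15 × 2 = 30
  Tempe–B3: 55 × 7 = 385
  Kent–B2: 25 × 4 = 100
  Kent–B3: 55 × 2 = 110
Optimal cost = 1030.
Saving = 1245 − 1030 = 215.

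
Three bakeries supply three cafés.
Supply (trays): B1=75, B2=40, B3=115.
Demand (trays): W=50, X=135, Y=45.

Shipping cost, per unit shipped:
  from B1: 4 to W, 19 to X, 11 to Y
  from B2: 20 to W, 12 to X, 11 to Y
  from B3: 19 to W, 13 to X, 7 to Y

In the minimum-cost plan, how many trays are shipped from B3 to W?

The minimum-cost plan:
  B1 to W: 50 trays
  B1 to Y: 25 trays
  B2 to X: 40 trays
  B3 to X: 95 trays
  B3 to Y: 20 trays
Total cost = 2330.
The route B3→W is not used.

0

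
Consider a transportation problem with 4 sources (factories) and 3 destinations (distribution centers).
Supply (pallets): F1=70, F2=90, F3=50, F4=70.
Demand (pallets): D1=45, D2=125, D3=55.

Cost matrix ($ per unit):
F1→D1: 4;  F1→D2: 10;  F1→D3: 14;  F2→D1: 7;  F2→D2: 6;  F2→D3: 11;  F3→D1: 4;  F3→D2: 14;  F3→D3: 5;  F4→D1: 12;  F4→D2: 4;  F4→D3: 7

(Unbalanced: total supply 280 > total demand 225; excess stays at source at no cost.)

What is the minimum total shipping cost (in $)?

1085

An optimal shipping plan:
  F1->D1: 45 × $4 = $180
  F2->D2: 60 × $6 = $360
  F3->D3: 50 × $5 = $250
  F4->D2: 65 × $4 = $260
  F4->D3: 5 × $7 = $35
Total = 180 + 360 + 250 + 260 + 35 = $1085.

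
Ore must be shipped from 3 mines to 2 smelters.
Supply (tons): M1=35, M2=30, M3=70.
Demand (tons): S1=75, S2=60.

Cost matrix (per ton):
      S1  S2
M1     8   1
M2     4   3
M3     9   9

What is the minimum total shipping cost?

760

Optimal allocation:
  M1–S2: 35 × 1 = 35
  M2–S1: 5 × 4 = 20
  M2–S2: 25 × 3 = 75
  M3–S1: 70 × 9 = 630
Total = 35 + 20 + 75 + 630 = 760.
(Supply check: M1 ships 35; M2 ships 30; M3 ships 70.)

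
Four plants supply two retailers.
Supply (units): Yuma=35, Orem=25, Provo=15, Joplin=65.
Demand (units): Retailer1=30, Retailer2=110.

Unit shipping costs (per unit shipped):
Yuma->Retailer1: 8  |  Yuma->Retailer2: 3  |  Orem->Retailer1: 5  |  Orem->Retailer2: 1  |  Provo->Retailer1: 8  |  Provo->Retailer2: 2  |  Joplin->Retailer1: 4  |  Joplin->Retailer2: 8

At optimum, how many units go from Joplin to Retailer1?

Optimal shipments:
  Yuma->Retailer2: 35 × 3 = 105
  Orem->Retailer2: 25 × 1 = 25
  Provo->Retailer2: 15 × 2 = 30
  Joplin->Retailer1: 30 × 4 = 120
  Joplin->Retailer2: 35 × 8 = 280
Total cost = 560.
So Joplin→Retailer1 carries 30 units.

30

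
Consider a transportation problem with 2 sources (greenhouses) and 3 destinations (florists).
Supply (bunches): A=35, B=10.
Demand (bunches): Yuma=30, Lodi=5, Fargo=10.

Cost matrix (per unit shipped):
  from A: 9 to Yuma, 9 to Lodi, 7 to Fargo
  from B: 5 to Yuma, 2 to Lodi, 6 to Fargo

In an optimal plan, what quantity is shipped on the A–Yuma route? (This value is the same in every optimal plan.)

25

Optimal shipments:
  A to Yuma: 25 × 9 = 225
  A to Fargo: 10 × 7 = 70
  B to Yuma: 5 × 5 = 25
  B to Lodi: 5 × 2 = 10
Total cost = 330.
So A→Yuma carries 25 bunches.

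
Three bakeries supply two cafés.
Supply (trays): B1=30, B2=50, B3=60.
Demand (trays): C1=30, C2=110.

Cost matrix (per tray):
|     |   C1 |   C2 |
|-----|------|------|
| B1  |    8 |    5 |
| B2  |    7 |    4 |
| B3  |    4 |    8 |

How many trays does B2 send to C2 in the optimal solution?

50

Optimal shipments:
  B1→C2: 30 × 5 = 150
  B2→C2: 50 × 4 = 200
  B3→C1: 30 × 4 = 120
  B3→C2: 30 × 8 = 240
Total cost = 710.
So B2→C2 carries 50 trays.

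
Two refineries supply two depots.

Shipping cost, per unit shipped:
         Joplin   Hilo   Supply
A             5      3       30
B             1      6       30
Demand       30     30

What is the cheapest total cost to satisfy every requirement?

A cheapest plan:
  A to Hilo: 30 × 3 = 90
  B to Joplin: 30 × 1 = 30
Total = 90 + 30 = 120.
(Supply check: A ships 30; B ships 30.)

120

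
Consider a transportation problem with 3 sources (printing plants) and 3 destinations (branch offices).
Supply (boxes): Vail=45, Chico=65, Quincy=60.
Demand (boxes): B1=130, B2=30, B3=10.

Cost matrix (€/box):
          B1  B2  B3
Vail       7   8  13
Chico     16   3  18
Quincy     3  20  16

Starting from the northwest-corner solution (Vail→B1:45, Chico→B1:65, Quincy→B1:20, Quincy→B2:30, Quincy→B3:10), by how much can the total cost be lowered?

Current plan cost = 45·7 + 65·16 + 20·3 + 30·20 + 10·16 = €2175.
Optimal plan:
  Vail to B1: 45 × €7 = €315
  Chico to B1: 25 × €16 = €400
  Chico to B2: 30 × €3 = €90
  Chico to B3: 10 × €18 = €180
  Quincy to B1: 60 × €3 = €180
Optimal cost = €1165.
Saving = 2175 − 1165 = €1010.

1010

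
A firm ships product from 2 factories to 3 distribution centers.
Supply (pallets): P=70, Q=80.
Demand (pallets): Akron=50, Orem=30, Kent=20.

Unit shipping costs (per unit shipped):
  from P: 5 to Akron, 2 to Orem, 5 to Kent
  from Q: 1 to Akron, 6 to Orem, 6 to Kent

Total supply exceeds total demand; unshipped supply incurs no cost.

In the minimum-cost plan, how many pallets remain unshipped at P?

20

An optimal plan:
  P→Orem: 30 × 2 = 60
  P→Kent: 20 × 5 = 100
  Q→Akron: 50 × 1 = 50
Total cost = 210.
P ships 50 of its 70, leaving 20.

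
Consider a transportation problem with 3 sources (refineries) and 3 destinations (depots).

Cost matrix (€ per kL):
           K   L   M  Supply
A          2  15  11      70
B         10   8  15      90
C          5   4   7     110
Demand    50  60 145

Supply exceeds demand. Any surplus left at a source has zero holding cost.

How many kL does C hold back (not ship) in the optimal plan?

Minimum-cost shipments:
  A->K: 50 kL
  A->M: 20 kL
  B->L: 60 kL
  B->M: 15 kL
  C->M: 110 kL
Total cost = €1795.
C ships 110 of its 110, leaving 0.

0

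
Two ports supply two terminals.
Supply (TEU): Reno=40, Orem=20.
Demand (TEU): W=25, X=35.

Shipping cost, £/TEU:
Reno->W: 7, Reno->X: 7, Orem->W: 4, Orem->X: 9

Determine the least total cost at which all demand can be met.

360

Optimal allocation:
  Reno–W: 5 TEU
  Reno–X: 35 TEU
  Orem–W: 20 TEU
Total cost = £360.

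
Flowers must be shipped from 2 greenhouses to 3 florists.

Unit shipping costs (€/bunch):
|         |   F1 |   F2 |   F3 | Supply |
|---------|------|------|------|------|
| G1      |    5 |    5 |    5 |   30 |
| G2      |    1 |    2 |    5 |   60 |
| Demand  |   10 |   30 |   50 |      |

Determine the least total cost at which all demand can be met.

320

Optimal allocation:
  G1 to F3: 30 × €5 = €150
  G2 to F1: 10 × €1 = €10
  G2 to F2: 30 × €2 = €60
  G2 to F3: 20 × €5 = €100
Total = 150 + 10 + 60 + 100 = €320.
(Supply check: G1 ships 30; G2 ships 60.)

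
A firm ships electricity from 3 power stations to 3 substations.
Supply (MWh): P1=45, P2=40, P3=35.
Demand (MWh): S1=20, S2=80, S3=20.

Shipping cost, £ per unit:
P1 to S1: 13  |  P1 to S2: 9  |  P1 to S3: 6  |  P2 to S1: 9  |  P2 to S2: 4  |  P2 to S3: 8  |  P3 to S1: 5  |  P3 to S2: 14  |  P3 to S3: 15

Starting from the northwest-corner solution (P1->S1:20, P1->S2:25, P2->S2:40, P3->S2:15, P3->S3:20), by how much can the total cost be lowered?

340

Current plan cost = 20·13 + 25·9 + 40·4 + 15·14 + 20·15 = £1155.
Optimal plan:
  P1→S2: 25 MWh
  P1→S3: 20 MWh
  P2→S2: 40 MWh
  P3→S1: 20 MWh
  P3→S2: 15 MWh
Optimal cost = £815.
Saving = 1155 − 815 = £340.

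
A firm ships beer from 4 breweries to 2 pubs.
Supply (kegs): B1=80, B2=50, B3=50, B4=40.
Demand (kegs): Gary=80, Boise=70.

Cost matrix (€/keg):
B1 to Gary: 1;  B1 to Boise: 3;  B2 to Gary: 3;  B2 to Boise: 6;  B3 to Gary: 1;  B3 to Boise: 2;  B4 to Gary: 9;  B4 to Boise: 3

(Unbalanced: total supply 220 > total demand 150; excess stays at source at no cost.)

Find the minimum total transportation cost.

240

A cheapest plan:
  B1->Gary: 80 kegs
  B3->Boise: 50 kegs
  B4->Boise: 20 kegs
Total cost = €240.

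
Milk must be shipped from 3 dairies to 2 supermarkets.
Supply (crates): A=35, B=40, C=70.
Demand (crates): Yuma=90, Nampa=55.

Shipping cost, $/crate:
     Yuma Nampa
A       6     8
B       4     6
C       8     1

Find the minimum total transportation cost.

One minimum-cost allocation:
  A to Yuma: 35 × $6 = $210
  B to Yuma: 40 × $4 = $160
  C to Yuma: 15 × $8 = $120
  C to Nampa: 55 × $1 = $55
Total = 210 + 160 + 120 + 55 = $545.

545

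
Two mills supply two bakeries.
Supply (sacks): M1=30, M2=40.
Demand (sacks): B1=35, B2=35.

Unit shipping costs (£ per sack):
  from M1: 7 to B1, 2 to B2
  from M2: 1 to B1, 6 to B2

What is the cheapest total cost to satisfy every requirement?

125

A cheapest plan:
  M1 to B2: 30 × £2 = £60
  M2 to B1: 35 × £1 = £35
  M2 to B2: 5 × £6 = £30
Total = 60 + 35 + 30 = £125.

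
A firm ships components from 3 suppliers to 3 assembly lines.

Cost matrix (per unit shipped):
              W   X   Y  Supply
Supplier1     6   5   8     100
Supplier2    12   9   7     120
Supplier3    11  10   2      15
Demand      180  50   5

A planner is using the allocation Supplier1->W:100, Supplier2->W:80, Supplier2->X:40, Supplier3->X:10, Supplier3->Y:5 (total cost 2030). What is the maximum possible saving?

Current plan cost = 100·6 + 80·12 + 40·9 + 10·10 + 5·2 = 2030.
Optimal plan:
  Supplier1 to W: 100 batches
  Supplier2 to W: 70 batches
  Supplier2 to X: 50 batches
  Supplier3 to W: 10 batches
  Supplier3 to Y: 5 batches
Optimal cost = 2010.
Saving = 2030 − 2010 = 20.

20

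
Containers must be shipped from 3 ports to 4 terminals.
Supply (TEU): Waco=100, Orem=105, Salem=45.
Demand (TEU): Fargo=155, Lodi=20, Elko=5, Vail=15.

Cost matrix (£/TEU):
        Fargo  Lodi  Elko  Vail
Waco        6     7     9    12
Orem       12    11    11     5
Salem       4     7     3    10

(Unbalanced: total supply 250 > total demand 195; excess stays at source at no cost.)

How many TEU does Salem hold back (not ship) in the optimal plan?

0

Minimum-cost shipments:
  Waco to Fargo: 100 × £6 = £600
  Orem to Fargo: 15 × £12 = £180
  Orem to Lodi: 20 × £11 = £220
  Orem to Vail: 15 × £5 = £75
  Salem to Fargo: 40 × £4 = £160
  Salem to Elko: 5 × £3 = £15
Total cost = £1250.
Salem ships 45 of its 45, leaving 0.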